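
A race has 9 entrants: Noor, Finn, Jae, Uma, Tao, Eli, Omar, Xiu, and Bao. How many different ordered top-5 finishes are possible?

15120

This is an ordered selection of 5 from 9: P(9,5).
That gives 9 × 8 × 7 × 6 × 5 = 15120.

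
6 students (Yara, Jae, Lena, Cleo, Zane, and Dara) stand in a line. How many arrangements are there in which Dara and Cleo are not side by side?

Of the 6! = 720 arrangements, those with Dara and Cleo adjacent number 2 × 5! = 240 (treat the pair as a block with 2 internal orders).
Complementary counting: 720 − 240 = 480.

480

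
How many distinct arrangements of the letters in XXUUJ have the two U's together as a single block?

Treat the 2 copies of U as a single block. The multiset to arrange is then {UU, J, X, X}, 4 items in all.
That gives (4)!/(2!) = 12 arrangements.

12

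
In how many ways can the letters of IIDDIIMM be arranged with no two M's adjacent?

There are 8!/(4!·2!·2!) = 420 arrangements of IIDDIIMM in total.
Arrangements with the M's together: treat MM as one letter, giving (7)!/(4!·2!) = 105.
Subtracting, 420 − 105 = 315 arrangements keep the M's apart.

315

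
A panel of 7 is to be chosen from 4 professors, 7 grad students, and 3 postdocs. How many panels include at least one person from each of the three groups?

With no constraint there are C(14,7) = 3432 possible selections.
Selections missing a whole group: no professors → C(10,7) = 120; no grad students → C(7,7) = 1; no postdocs → C(11,7) = 330.
Add back selections omitting two groups (i.e. drawn from a single group): C(4,7) + C(7,7) + C(3,7) = 1.
By inclusion–exclusion: 3432 − 451 + 1 = 2982.

2982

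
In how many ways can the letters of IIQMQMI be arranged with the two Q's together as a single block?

Treat the 2 copies of Q as a single block. The multiset to arrange is then {QQ, I, I, I, M, M}, 6 items in all.
That gives (6)!/(3!·2!) = 60 arrangements.

60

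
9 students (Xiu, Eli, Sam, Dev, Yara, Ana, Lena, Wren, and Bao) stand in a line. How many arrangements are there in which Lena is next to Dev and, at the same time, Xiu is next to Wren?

Treat {Lena,Dev} as one block (2 orders) and {Xiu,Wren} as another (2 orders).
That leaves 7 units to arrange: 2 × 2 × 7! = 4 × 5040 = 20160.

20160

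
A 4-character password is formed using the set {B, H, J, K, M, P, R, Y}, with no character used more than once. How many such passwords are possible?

This is a permutation of 4 out of 8: P(8,4) = 8!/4!.
That product is 8 × 7 × 6 × 5 = 1680.

1680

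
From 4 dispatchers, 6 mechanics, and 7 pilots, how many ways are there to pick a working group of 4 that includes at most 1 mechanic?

Split by how many mechanics are chosen (0 through 1).
Sum: C(6,0)·C(11,4) + C(6,1)·C(11,3) = 330 + 990 = 1320.

1320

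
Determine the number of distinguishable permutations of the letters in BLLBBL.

20

Letter multiplicities in BLLBBL: B×3, L×3.
Dividing 6! = 720 by 3!·3! = 36 for the repeated letters gives 20.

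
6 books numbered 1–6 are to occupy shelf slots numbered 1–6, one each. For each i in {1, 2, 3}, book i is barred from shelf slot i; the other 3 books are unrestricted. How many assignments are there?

Let Aᵢ (for i ∈ {1, 2, 3}) be the placements that put book i in its forbidden shelf slot. Any j of these fix j positions, leaving (6−j)! ways to fill the rest, and there are C(3,j) ways to pick which j.
By inclusion–exclusion, the number of valid placements is Σ_{j=0}^{3} (−1)^j C(3,j)·(6−j)!.
Computing: 720 − 360 + 72 − 6 = 426.

426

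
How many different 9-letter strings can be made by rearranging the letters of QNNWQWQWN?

Letter multiplicities in QNNWQWQWN: N×3, Q×3, W×3.
So there are 9! / (3!·3!·3!) = 1680 distinguishable arrangements.

1680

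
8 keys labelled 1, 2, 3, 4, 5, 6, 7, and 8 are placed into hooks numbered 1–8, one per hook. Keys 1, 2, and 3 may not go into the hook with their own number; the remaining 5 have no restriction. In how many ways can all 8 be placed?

27240

Let Aᵢ (for i ∈ {1, 2, 3}) be the placements that put key i in its forbidden hook. Any j of these fix j positions, leaving (8−j)! ways to fill the rest, and there are C(3,j) ways to pick which j.
By inclusion–exclusion, the number of valid placements is Σ_{j=0}^{3} (−1)^j C(3,j)·(8−j)!.
Computing: 40320 − 15120 + 2160 − 120 = 27240.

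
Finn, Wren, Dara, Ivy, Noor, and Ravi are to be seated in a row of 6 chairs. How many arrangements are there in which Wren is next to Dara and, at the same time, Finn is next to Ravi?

96

Treat {Wren,Dara} as one block (2 orders) and {Finn,Ravi} as another (2 orders).
That leaves 4 units to arrange: 2 × 2 × 4! = 4 × 24 = 96.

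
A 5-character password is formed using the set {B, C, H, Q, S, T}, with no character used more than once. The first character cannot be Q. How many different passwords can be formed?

600

The first character has 6−1 = 5 choices (anything except Q).
The remaining 4 characters are filled from the other 5 symbols without repetition: 5 × 4 × 3 × 2 = 120.
Total: 5 × 120 = 600.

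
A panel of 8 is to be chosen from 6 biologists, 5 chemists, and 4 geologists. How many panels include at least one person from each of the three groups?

Total 8-person selections from all 15: C(15,8) = 6435.
Selections missing a whole group: no biologists → C(9,8) = 9; no chemists → C(10,8) = 45; no geologists → C(11,8) = 165.
Add back selections omitting two groups (i.e. drawn from a single group): C(6,8) + C(5,8) + C(4,8) = 0.
By inclusion–exclusion: 6435 − 219 + 0 = 6216.

6216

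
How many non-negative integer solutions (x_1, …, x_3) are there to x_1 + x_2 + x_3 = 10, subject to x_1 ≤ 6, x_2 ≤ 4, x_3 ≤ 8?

32

Without the upper bounds there are C(12,2) = 66 ways to split 10 among 3 variables.
Subtract solutions that violate a single cap (substitute x_i' = x_i − (cap_i+1)): x_1 ≥ 7 gives C(5,2) = 10; x_2 ≥ 5 gives C(7,2) = 21; x_3 ≥ 9 gives C(3,2) = 3. Together 34.
No two caps can be exceeded simultaneously, so the pair terms are all 0.
By inclusion–exclusion the count is 66 − 34 + 0 = 32.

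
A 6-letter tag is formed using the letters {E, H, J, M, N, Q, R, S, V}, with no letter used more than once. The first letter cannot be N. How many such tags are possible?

The first letter has 9−1 = 8 choices (anything except N).
The remaining 5 letters are filled from the other 8 symbols without repetition: 8 × 7 × 6 × 5 × 4 = 6720.
Total: 8 × 6720 = 53760.

53760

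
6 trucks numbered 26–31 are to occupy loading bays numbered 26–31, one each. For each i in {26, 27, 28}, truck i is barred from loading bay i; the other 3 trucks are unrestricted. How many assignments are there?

Let Aᵢ (for i ∈ {26, 27, 28}) be the placements that put truck i in its forbidden loading bay. Any j of these fix j positions, leaving (6−j)! ways to fill the rest, and there are C(3,j) ways to pick which j.
By inclusion–exclusion, the number of valid placements is Σ_{j=0}^{3} (−1)^j C(3,j)·(6−j)!.
Computing: 720 − 360 + 72 − 6 = 426.

426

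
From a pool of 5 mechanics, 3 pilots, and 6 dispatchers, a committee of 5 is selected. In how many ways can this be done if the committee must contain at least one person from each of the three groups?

Total 5-person selections from all 14: C(14,5) = 2002.
Subtract selections that omit an entire group: no mechanics → C(9,5) = 126; no pilots → C(11,5) = 462; no dispatchers → C(8,5) = 56.
Add back selections omitting two groups (i.e. drawn from a single group): C(5,5) + C(3,5) + C(6,5) = 7.
By inclusion–exclusion: 2002 − 644 + 7 = 1365.

1365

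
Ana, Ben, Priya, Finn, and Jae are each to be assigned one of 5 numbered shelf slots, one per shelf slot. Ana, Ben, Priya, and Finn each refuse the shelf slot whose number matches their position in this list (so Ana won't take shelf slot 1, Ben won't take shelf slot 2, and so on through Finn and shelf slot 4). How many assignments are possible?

53

Let Aᵢ (for 1 ≤ i ≤ 4) be the placements that put person i in their forbidden shelf slot. Any j of these fix j positions, leaving (5−j)! ways to fill the rest, and there are C(4,j) ways to pick which j.
By inclusion–exclusion, the number of valid placements is Σ_{j=0}^{4} (−1)^j C(4,j)·(5−j)!.
Computing: 120 − 96 + 36 − 8 + 1 = 53.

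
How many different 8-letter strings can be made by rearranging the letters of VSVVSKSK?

The 8 letters of VSVVSKSK have repeats: K appearing twice, S appearing 3 times, and V appearing 3 times.
The number of distinct arrangements is 8!/(3!·3!·2!) = 40320/72 = 560.

560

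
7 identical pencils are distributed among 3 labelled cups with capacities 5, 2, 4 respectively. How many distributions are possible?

12

Without the upper bounds there are C(9,2) = 36 ways to split 7 among 3 cups.
Subtract solutions that violate a single cap (substitute x_i' = x_i − (cap_i+1)): x_1 ≥ 6 gives C(3,2) = 3; x_2 ≥ 3 gives C(6,2) = 15; x_3 ≥ 5 gives C(4,2) = 6. Together 24.
No two caps can be exceeded simultaneously, so the pair terms are all 0.
By inclusion–exclusion the count is 36 − 24 + 0 = 12.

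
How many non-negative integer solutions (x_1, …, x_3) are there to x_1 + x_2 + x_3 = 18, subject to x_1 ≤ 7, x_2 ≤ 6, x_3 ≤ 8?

By stars and bars, unrestricted non-negative solutions to x_1+…+x_3 = 18 number C(18+2,2) = 190.
Subtract solutions that violate a single cap (substitute x_i' = x_i − (cap_i+1)): x_1 ≥ 8 gives C(12,2) = 66; x_2 ≥ 7 gives C(13,2) = 78; x_3 ≥ 9 gives C(11,2) = 55. Together 199.
Add back pairs where two caps are both exceeded: 10 + 3 + 6 = 19.
By inclusion–exclusion the count is 190 − 199 + 19 = 10.

10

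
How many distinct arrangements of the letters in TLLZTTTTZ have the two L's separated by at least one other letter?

There are 9!/(5!·2!·2!) = 756 arrangements of TLLZTTTTZ in total.
Arrangements with the L's together: treat LL as one letter, giving (8)!/(5!·2!) = 168.
Subtracting, 756 − 168 = 588 arrangements keep the L's apart.

588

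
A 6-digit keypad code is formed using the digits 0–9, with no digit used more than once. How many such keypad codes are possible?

This is a permutation of 6 out of 10: P(10,6) = 10!/4!.
That product is 10 × 9 × 8 × 7 × 6 × 5 = 151200.

151200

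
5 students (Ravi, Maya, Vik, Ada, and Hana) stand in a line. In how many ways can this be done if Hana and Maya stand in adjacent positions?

Treat {Hana, Maya} as a single unit. There are 4 units to order, and the pair itself can be ordered 2 ways.
That gives 2 × 4! = 2 × 24 = 48.

48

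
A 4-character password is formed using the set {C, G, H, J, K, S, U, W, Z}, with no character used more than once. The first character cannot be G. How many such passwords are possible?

The first character has 9−1 = 8 choices (anything except G).
The remaining 3 characters are filled from the other 8 symbols without repetition: 8 × 7 × 6 = 336.
Total: 8 × 336 = 2688.

2688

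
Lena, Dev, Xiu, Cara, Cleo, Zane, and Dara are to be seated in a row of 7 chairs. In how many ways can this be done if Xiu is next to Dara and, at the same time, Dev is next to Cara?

480

Treat {Xiu,Dara} as one block (2 orders) and {Dev,Cara} as another (2 orders).
That leaves 5 units to arrange: 2 × 2 × 5! = 4 × 120 = 480.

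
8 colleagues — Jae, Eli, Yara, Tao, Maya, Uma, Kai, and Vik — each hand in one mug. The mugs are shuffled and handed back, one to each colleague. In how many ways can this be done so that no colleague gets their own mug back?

This is the derangement count D_8: permutations of 8 items with no fixed point.
By inclusion–exclusion this is Σ_{j=0}^{8} (−1)^j C(8,j)·(8−j)!.
Computing: 40320 − 40320 + 20160 − 6720 + 1680 − 336 + 56 − 8 + 1 = 14833.

14833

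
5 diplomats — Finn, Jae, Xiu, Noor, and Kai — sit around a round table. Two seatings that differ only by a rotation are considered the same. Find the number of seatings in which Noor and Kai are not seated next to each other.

12

Without the restriction there are (4)! = 24 seatings.
Those with Noor next to Kai: fuse the pair into one unit and seat 4 units around a circle — 2·(3)! = 12.
Subtracting, 24 − 12 = 12.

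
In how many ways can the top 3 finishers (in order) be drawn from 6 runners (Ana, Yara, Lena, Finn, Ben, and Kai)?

120

There are 6 choices for 1st place, 5 for 2nd, and 4 for 3rd.
That gives 6 × 5 × 4 = 120.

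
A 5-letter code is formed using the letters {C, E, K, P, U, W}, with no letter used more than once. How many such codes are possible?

720

With no repetition, fill the 5 letters in order: 6 choices, then 5, down to 2.
6 × 5 × 4 × 3 × 2 = 720.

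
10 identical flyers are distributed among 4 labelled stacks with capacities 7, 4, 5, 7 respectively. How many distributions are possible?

175

By stars and bars, unrestricted non-negative solutions to x_1+…+x_4 = 10 number C(10+3,3) = 286.
Subtract solutions that violate a single cap (substitute x_i' = x_i − (cap_i+1)): x_1 ≥ 8 gives C(5,3) = 10; x_2 ≥ 5 gives C(8,3) = 56; x_3 ≥ 6 gives C(7,3) = 35; x_4 ≥ 8 gives C(5,3) = 10. Together 111.
No two caps can be exceeded simultaneously, so the pair terms are all 0.
By inclusion–exclusion the count is 286 − 111 + 0 = 175.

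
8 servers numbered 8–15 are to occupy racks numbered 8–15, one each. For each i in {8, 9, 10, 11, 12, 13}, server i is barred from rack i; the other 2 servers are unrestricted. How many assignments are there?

18806

Let Aᵢ (for 8 ≤ i ≤ 13) be the placements that put server i in its forbidden rack. Any j of these fix j positions, leaving (8−j)! ways to fill the rest, and there are C(6,j) ways to pick which j.
By inclusion–exclusion, the number of valid placements is Σ_{j=0}^{6} (−1)^j C(6,j)·(8−j)!.
Computing: 40320 − 30240 + 10800 − 2400 + 360 − 36 + 2 = 18806.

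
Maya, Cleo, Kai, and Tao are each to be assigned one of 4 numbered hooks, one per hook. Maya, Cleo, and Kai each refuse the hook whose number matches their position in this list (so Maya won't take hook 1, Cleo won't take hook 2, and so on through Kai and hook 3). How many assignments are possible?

Let Aᵢ (for i ∈ {1, 2, 3}) be the placements that put person i in their forbidden hook. Any j of these fix j positions, leaving (4−j)! ways to fill the rest, and there are C(3,j) ways to pick which j.
By inclusion–exclusion, the number of valid placements is Σ_{j=0}^{3} (−1)^j C(3,j)·(4−j)!.
Computing: 24 − 18 + 6 − 1 = 11.

11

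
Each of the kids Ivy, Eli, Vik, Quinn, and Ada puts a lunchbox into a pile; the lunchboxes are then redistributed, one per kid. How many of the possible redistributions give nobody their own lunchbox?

44

Let Aᵢ be the assignments in which kid i gets their own lunchbox. We want the size of the complement of A₁∪…∪A_5.
By inclusion–exclusion this is Σ_{j=0}^{5} (−1)^j C(5,j)·(5−j)!.
Computing: 120 − 120 + 60 − 20 + 5 − 1 = 44.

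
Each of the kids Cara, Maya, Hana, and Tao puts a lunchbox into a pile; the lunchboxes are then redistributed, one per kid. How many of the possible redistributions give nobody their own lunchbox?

9

This is the derangement count D_4: permutations of 4 items with no fixed point.
By inclusion–exclusion this is Σ_{j=0}^{4} (−1)^j C(4,j)·(4−j)!.
Computing: 24 − 24 + 12 − 4 + 1 = 9.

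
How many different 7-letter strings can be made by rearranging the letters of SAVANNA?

SAVANNA has 7 letters with A appearing 3 times and N appearing twice.
The number of distinct arrangements is 7!/(3!·2!) = 5040/12 = 420.

420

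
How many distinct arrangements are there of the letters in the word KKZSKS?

Letter multiplicities in KKZSKS: K×3, S×2, Z×1.
The number of distinct arrangements is 6!/(3!·2!) = 720/12 = 60.

60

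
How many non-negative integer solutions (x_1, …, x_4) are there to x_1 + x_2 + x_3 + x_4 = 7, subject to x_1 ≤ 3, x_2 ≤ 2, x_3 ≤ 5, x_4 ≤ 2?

32

Without the upper bounds there are C(10,3) = 120 ways to split 7 among 4 variables.
Subtract solutions that violate a single cap (substitute x_i' = x_i − (cap_i+1)): x_1 ≥ 4 gives C(6,3) = 20; x_2 ≥ 3 gives C(7,3) = 35; x_3 ≥ 6 gives C(4,3) = 4; x_4 ≥ 3 gives C(7,3) = 35. Together 94.
Add back pairs where two caps are both exceeded: 1 + 0 + 1 + 0 + 4 + 0 = 6.
By inclusion–exclusion the count is 120 − 94 + 6 = 32.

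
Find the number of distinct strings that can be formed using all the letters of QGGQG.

10

The 5 letters of QGGQG have repeats: G appearing 3 times and Q appearing twice.
The number of distinct arrangements is 5!/(3!·2!) = 120/12 = 10.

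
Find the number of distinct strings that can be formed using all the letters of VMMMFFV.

210

VMMMFFV has 7 letters with F appearing twice, M appearing 3 times, and V appearing twice.
The number of distinct arrangements is 7!/(3!·2!·2!) = 5040/24 = 210.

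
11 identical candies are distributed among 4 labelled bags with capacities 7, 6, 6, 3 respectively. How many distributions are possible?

Ignoring the caps, the number of non-negative solutions to x_1+…+x_4 = 11 is C(14,3) = 364.
Subtract solutions that violate a single cap (substitute x_i' = x_i − (cap_i+1)): x_1 ≥ 8 gives C(6,3) = 20; x_2 ≥ 7 gives C(7,3) = 35; x_3 ≥ 7 gives C(7,3) = 35; x_4 ≥ 4 gives C(10,3) = 120. Together 210.
Add back pairs where two caps are both exceeded: 0 + 0 + 0 + 0 + 1 + 1 = 2.
By inclusion–exclusion the count is 364 − 210 + 2 = 156.

156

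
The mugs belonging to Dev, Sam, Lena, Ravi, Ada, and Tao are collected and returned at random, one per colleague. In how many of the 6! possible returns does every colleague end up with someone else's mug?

265

Let Aᵢ be the assignments in which colleague i gets their own mug. We want the size of the complement of A₁∪…∪A_6.
By inclusion–exclusion this is Σ_{j=0}^{6} (−1)^j C(6,j)·(6−j)!.
Computing: 720 − 720 + 360 − 120 + 30 − 6 + 1 = 265.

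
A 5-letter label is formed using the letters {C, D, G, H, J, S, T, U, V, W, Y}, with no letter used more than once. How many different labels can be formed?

55440

This is a permutation of 5 out of 11: P(11,5) = 11!/6!.
That product is 11 × 10 × 9 × 8 × 7 = 55440.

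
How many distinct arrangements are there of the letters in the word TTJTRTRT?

The 8 letters of TTJTRTRT have repeats: R appearing twice and T appearing 5 times.
Dividing 8! = 40320 by 5!·2! = 240 for the repeated letters gives 168.

168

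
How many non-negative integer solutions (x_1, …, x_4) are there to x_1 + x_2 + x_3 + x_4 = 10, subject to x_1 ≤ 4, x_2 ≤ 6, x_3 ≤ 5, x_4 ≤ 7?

By stars and bars, unrestricted non-negative solutions to x_1+…+x_4 = 10 number C(10+3,3) = 286.
Subtract solutions that violate a single cap (substitute x_i' = x_i − (cap_i+1)): x_1 ≥ 5 gives C(8,3) = 56; x_2 ≥ 7 gives C(6,3) = 20; x_3 ≥ 6 gives C(7,3) = 35; x_4 ≥ 8 gives C(5,3) = 10. Together 121.
No two caps can be exceeded simultaneously, so the pair terms are all 0.
By inclusion–exclusion the count is 286 − 121 + 0 = 165.

165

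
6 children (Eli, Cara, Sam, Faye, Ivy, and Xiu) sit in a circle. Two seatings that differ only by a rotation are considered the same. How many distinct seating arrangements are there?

120

Fix one person's seat to break rotational symmetry; the remaining 5 people can be arranged in (5)! = 120 ways.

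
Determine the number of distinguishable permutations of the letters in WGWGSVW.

The 7 letters of WGWGSVW have repeats: G appearing twice and W appearing 3 times.
The number of distinct arrangements is 7!/(3!·2!) = 5040/12 = 420.

420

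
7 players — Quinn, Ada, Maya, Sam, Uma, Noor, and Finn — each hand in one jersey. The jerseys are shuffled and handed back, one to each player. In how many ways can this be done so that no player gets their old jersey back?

1854

Let Aᵢ be the assignments in which player i gets their old jersey. We want the size of the complement of A₁∪…∪A_7.
By inclusion–exclusion this is Σ_{j=0}^{7} (−1)^j C(7,j)·(7−j)!.
Computing: 5040 − 5040 + 2520 − 840 + 210 − 42 + 7 − 1 = 1854.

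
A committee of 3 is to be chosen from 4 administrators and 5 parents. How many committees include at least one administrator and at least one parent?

70

Unrestricted: C(9,3) = 84 ways to pick any 3 of the 9.
Selections missing a whole group: no administrators → C(5,3) = 10; no parents → C(4,3) = 4.
Both groups omitted at once is impossible, so 84 − 14 = 70.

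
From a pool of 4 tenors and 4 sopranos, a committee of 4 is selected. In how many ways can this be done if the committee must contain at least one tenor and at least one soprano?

Total 4-person selections from all 8: C(8,4) = 70.
Selections missing a whole group: no tenors → C(4,4) = 1; no sopranos → C(4,4) = 1.
Both groups omitted at once is impossible, so 70 − 2 = 68.

68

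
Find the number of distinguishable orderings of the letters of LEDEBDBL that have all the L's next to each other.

Treat the 2 copies of L as a single block. The multiset to arrange is then {LL, B, B, D, D, E, E}, 7 items in all.
That gives (7)!/(2!·2!·2!) = 630 arrangements.

630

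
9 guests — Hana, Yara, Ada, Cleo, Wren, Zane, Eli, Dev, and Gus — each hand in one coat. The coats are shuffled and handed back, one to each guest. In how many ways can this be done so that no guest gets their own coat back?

133496

This is the derangement count D_9: permutations of 9 items with no fixed point.
By inclusion–exclusion this is Σ_{j=0}^{9} (−1)^j C(9,j)·(9−j)!.
Computing: 362880 − 362880 + 181440 − 60480 + 15120 − 3024 + 504 − 72 + 9 − 1 = 133496.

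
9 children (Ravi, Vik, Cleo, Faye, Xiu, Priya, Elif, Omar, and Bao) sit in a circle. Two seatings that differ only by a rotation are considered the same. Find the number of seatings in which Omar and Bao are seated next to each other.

10080

Treat {Omar, Bao} as one unit (2 internal orders) and seat the resulting 8 units around the table: (7)! circular arrangements.
So 2 × (7)! = 2 × 5040 = 10080.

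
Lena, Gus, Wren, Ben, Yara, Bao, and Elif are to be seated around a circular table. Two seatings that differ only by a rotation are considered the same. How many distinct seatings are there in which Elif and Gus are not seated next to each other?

Without the restriction there are (6)! = 720 seatings.
Those with Elif next to Gus: fuse the pair into one unit and seat 6 units around a circle — 2·(5)! = 240.
Subtracting, 720 − 240 = 480.

480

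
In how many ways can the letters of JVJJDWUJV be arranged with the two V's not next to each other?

There are 9!/(4!·2!) = 7560 arrangements of JVJJDWUJV in total.
If the two V's are adjacent, glue them into one block, leaving 8 items to arrange: (8)!/(4!) = 1680 ways.
Subtracting, 7560 − 1680 = 5880 arrangements keep the V's apart.

5880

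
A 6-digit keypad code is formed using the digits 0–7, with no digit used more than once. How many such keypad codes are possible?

20160

Choose and order 6 of the 8 symbols: the first digit has 8 options, the next 7, and so on down to 3.
8 × 7 × 6 × 5 × 4 × 3 = 20160.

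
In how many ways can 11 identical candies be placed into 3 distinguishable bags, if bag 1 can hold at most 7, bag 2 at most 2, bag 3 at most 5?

9

Without the upper bounds there are C(13,2) = 78 ways to split 11 among 3 bags.
Subtract solutions that violate a single cap (substitute x_i' = x_i − (cap_i+1)): x_1 ≥ 8 gives C(5,2) = 10; x_2 ≥ 3 gives C(10,2) = 45; x_3 ≥ 6 gives C(7,2) = 21. Together 76.
Add back pairs where two caps are both exceeded: 1 + 0 + 6 = 7.
By inclusion–exclusion the count is 78 − 76 + 7 = 9.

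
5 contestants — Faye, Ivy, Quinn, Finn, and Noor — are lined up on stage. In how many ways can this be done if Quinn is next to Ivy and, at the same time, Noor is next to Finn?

Treat {Quinn,Ivy} as one block (2 orders) and {Noor,Finn} as another (2 orders).
That leaves 3 units to arrange: 2 × 2 × 3! = 4 × 6 = 24.

24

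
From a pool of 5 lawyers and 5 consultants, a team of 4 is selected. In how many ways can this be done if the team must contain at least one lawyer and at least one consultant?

200

With no constraint there are C(10,4) = 210 possible selections.
Subtract selections that omit an entire group: no lawyers → C(5,4) = 5; no consultants → C(5,4) = 5.
Both groups omitted at once is impossible, so 210 − 10 = 200.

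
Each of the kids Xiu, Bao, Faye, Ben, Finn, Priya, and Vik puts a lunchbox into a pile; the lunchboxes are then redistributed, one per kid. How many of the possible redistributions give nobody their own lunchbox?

1854

This is the derangement count D_7: permutations of 7 items with no fixed point.
By inclusion–exclusion this is Σ_{j=0}^{7} (−1)^j C(7,j)·(7−j)!.
Computing: 5040 − 5040 + 2520 − 840 + 210 − 42 + 7 − 1 = 1854.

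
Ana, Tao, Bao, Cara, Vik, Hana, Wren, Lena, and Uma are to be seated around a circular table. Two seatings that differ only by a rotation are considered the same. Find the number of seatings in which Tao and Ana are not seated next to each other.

All circular seatings of 9 people number (8)! = 40320.
Seatings with Tao beside Ana: treat them as a block with 2 internal orders, giving 2 × (7)! = 10080.
Subtracting, 40320 − 10080 = 30240.

30240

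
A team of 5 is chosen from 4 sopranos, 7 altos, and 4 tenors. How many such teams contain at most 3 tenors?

Split by how many tenors are chosen (0 through 3).
Sum: C(4,0)·C(11,5) + C(4,1)·C(11,4) + C(4,2)·C(11,3) + C(4,3)·C(11,2) = 462 + 1320 + 990 + 220 = 2992.

2992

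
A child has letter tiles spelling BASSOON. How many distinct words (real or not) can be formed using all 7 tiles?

1260

BASSOON has 7 letters with O appearing twice and S appearing twice.
The number of distinct arrangements is 7!/(2!·2!) = 5040/4 = 1260.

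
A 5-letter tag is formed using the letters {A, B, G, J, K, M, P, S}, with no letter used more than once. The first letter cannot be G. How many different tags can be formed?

The first letter has 8−1 = 7 choices (anything except G).
The remaining 4 letters are filled from the other 7 symbols without repetition: 7 × 6 × 5 × 4 = 840.
Total: 7 × 840 = 5880.

5880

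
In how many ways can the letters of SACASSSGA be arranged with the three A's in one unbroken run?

210

Treat the 3 copies of A as a single block. The multiset to arrange is then {AAA, C, G, S, S, S, S}, 7 items in all.
That gives (7)!/(4!) = 210 arrangements.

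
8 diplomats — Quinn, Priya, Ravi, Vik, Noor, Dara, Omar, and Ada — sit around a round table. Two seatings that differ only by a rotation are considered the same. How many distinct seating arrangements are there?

Fix one person's seat to break rotational symmetry; the remaining 7 people can be arranged in (7)! = 5040 ways.

5040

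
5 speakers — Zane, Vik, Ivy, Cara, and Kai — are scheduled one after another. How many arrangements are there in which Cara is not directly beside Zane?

72

There are 5! = 120 arrangements in all. If Cara and Zane are adjacent, merging them into one block gives 2·(4)! = 48 arrangements.
Complementary counting: 120 − 48 = 72.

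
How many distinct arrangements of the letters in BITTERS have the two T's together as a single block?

Treat the 2 copies of T as a single block. The multiset to arrange is then {TT, B, E, I, R, S}, 6 items in all.
All 6 items are distinct, so there are (6)! = 720 arrangements.

720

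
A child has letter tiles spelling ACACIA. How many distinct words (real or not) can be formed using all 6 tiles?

60

The 6 letters of ACACIA have repeats: A appearing 3 times and C appearing twice.
So there are 6! / (3!·2!) = 60 distinguishable arrangements.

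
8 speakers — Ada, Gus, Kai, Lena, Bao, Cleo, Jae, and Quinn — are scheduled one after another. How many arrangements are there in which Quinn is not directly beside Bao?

30240

There are 8! = 40320 arrangements in all. If Quinn and Bao are adjacent, merging them into one block gives 2·(7)! = 10080 arrangements.
So 40320 − 10080 = 30240 arrangements keep them apart.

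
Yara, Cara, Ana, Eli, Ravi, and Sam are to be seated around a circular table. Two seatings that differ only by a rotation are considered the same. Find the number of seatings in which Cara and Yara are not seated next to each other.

72

Without the restriction there are (5)! = 120 seatings.
Seatings with Cara beside Yara: treat them as a block with 2 internal orders, giving 2 × (4)! = 48.
Subtracting, 120 − 48 = 72.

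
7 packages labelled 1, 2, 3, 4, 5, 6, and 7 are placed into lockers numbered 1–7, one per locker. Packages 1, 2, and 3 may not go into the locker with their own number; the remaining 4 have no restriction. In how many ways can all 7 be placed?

Let Aᵢ (for i ∈ {1, 2, 3}) be the placements that put package i in its forbidden locker. Any j of these fix j positions, leaving (7−j)! ways to fill the rest, and there are C(3,j) ways to pick which j.
By inclusion–exclusion, the number of valid placements is Σ_{j=0}^{3} (−1)^j C(3,j)·(7−j)!.
Computing: 5040 − 2160 + 360 − 24 = 3216.

3216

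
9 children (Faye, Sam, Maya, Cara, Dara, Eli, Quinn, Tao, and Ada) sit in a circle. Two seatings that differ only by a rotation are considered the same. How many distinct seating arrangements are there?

40320

Fix one person's seat to break rotational symmetry; the remaining 8 people can be arranged in (8)! = 40320 ways.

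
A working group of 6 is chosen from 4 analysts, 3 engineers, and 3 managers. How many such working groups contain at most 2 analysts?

Split by how many analysts are chosen (0 through 2).
Sum: C(4,0)·C(6,6) + C(4,1)·C(6,5) + C(4,2)·C(6,4) = 1 + 24 + 90 = 115.

115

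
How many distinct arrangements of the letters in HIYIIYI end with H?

15

Fix H in the last position and arrange the remaining 6 letters.
Those 6 letters have I appearing 4 times and Y appearing twice, giving (6)!/(4!·2!) = 15.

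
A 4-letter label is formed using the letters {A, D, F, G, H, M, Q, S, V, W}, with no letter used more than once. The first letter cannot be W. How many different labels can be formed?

4536

The first letter has 10−1 = 9 choices (anything except W).
The remaining 3 letters are filled from the other 9 symbols without repetition: 9 × 8 × 7 = 504.
Total: 9 × 504 = 4536.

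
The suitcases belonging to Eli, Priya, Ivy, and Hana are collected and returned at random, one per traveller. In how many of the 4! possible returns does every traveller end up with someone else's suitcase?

9

This is the derangement count D_4: permutations of 4 items with no fixed point.
By inclusion–exclusion this is Σ_{j=0}^{4} (−1)^j C(4,j)·(4−j)!.
Computing: 24 − 24 + 12 − 4 + 1 = 9.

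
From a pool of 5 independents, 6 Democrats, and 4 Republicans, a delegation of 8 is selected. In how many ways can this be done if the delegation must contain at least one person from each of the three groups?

6216

Total 8-person selections from all 15: C(15,8) = 6435.
Selections missing a whole group: no independents → C(10,8) = 45; no Democrats → C(9,8) = 9; no Republicans → C(11,8) = 165.
Add back selections omitting two groups (i.e. drawn from a single group): C(5,8) + C(6,8) + C(4,8) = 0.
By inclusion–exclusion: 6435 − 219 + 0 = 6216.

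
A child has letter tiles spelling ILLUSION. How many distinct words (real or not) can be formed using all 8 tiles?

Letter multiplicities in ILLUSION: I×2, L×2, N×1, O×1, S×1, U×1.
The number of distinct arrangements is 8!/(2!·2!) = 40320/4 = 10080.

10080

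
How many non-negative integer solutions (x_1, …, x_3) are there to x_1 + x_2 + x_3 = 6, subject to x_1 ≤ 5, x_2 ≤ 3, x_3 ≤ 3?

15

Ignoring the caps, the number of non-negative solutions to x_1+…+x_3 = 6 is C(8,2) = 28.
Subtract solutions that violate a single cap (substitute x_i' = x_i − (cap_i+1)): x_1 ≥ 6 gives C(2,2) = 1; x_2 ≥ 4 gives C(4,2) = 6; x_3 ≥ 4 gives C(4,2) = 6. Together 13.
No two caps can be exceeded simultaneously, so the pair terms are all 0.
By inclusion–exclusion the count is 28 − 13 + 0 = 15.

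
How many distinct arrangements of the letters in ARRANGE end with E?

Fix E in the last position and arrange the remaining 6 letters.
Those 6 letters have A appearing twice and R appearing twice, giving (6)!/(2!·2!) = 180.

180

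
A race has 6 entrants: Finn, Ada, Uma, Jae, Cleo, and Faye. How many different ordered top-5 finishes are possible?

720

There are 6 choices for 1st place, 5 for 2nd, and so on down to 2 for position 5.
That gives 6 × 5 × 4 × 3 × 2 = 720.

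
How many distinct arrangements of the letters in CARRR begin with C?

4

Fix C in the first position and arrange the remaining 4 letters.
Those 4 letters have R appearing 3 times, giving (4)!/(3!) = 4.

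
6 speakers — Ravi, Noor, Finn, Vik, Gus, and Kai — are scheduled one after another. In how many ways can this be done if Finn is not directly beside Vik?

There are 6! = 720 arrangements in all. If Finn and Vik are adjacent, merging them into one block gives 2·(5)! = 240 arrangements.
Complementary counting: 720 − 240 = 480.

480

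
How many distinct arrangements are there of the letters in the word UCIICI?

60

The 6 letters of UCIICI have repeats: C appearing twice and I appearing 3 times.
So there are 6! / (3!·2!) = 60 distinguishable arrangements.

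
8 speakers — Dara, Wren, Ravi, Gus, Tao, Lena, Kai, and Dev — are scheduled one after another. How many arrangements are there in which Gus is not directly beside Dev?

30240

Of the 8! = 40320 arrangements, those with Gus and Dev adjacent number 2 × 7! = 10080 (treat the pair as a block with 2 internal orders).
So 40320 − 10080 = 30240 arrangements keep them apart.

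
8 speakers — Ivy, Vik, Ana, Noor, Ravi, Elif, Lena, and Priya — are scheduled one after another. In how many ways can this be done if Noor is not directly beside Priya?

30240

There are 8! = 40320 arrangements in all. If Noor and Priya are adjacent, merging them into one block gives 2·(7)! = 10080 arrangements.
So 40320 − 10080 = 30240 arrangements keep them apart.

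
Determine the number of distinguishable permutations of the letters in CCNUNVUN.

Letter multiplicities in CCNUNVUN: C×2, N×3, U×2, V×1.
So there are 8! / (3!·2!·2!) = 1680 distinguishable arrangements.

1680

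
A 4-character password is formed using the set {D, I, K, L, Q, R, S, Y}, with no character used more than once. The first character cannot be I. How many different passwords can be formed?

The first character has 8−1 = 7 choices (anything except I).
The remaining 3 characters are filled from the other 7 symbols without repetition: 7 × 6 × 5 = 210.
Total: 7 × 210 = 1470.

1470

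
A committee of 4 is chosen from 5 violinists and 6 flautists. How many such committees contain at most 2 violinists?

Split by how many violinists are chosen (0 through 2).
Sum: C(5,0)·C(6,4) + C(5,1)·C(6,3) + C(5,2)·C(6,2) = 15 + 100 + 150 = 265.

265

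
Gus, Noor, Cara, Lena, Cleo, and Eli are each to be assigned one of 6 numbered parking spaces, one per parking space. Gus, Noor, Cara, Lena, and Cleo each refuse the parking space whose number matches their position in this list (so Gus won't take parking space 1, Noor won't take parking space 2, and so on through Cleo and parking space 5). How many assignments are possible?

309

Let Aᵢ (for 1 ≤ i ≤ 5) be the placements that put person i in their forbidden parking space. Any j of these fix j positions, leaving (6−j)! ways to fill the rest, and there are C(5,j) ways to pick which j.
By inclusion–exclusion, the number of valid placements is Σ_{j=0}^{5} (−1)^j C(5,j)·(6−j)!.
Computing: 720 − 600 + 240 − 60 + 10 − 1 = 309.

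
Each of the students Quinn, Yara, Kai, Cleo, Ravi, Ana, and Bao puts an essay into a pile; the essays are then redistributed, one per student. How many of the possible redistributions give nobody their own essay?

Let Aᵢ be the assignments in which student i gets their own essay. We want the size of the complement of A₁∪…∪A_7.
By inclusion–exclusion this is Σ_{j=0}^{7} (−1)^j C(7,j)·(7−j)!.
Computing: 5040 − 5040 + 2520 − 840 + 210 − 42 + 7 − 1 = 1854.

1854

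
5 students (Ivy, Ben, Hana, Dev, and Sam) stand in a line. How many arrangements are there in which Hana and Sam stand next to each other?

48

Glue Hana and Sam into one block (2 internal orders), leaving 4 units to arrange in a row.
So the count is 2·(4)! = 48.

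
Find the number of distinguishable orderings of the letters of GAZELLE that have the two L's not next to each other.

Total arrangements of GAZELLE: 7!/(2!·2!) = 1260.
If the two L's are adjacent, glue them into one block, leaving 6 items to arrange: (6)!/(2!) = 360 ways.
Hence 1260 − 360 = 900.

900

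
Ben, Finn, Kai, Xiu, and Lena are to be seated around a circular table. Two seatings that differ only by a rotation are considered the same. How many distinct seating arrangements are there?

Seat Ben anywhere (absorbing the rotational symmetry), then permute the other 4: (4)! = 24.

24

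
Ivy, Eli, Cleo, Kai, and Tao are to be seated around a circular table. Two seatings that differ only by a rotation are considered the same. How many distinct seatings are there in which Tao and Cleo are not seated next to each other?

12

Without the restriction there are (4)! = 24 seatings.
Seatings with Tao beside Cleo: treat them as a block with 2 internal orders, giving 2 × (3)! = 12.
Subtracting, 24 − 12 = 12.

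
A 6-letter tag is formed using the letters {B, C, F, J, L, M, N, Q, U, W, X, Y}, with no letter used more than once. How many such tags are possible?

With no repetition, fill the 6 letters in order: 12 choices, then 11, down to 7.
That product is 12 × 11 × 10 × 9 × 8 × 7 = 665280.

665280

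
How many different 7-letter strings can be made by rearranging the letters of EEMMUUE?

210

Letter multiplicities in EEMMUUE: E×3, M×2, U×2.
The number of distinct arrangements is 7!/(3!·2!·2!) = 5040/24 = 210.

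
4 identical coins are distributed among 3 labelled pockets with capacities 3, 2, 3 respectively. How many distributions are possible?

By stars and bars, unrestricted non-negative solutions to x_1+…+x_3 = 4 number C(4+2,2) = 15.
Subtract solutions that violate a single cap (substitute x_i' = x_i − (cap_i+1)): x_1 ≥ 4 gives C(2,2) = 1; x_2 ≥ 3 gives C(3,2) = 3; x_3 ≥ 4 gives C(2,2) = 1. Together 5.
No two caps can be exceeded simultaneously, so the pair terms are all 0.
By inclusion–exclusion the count is 15 − 5 + 0 = 10.

10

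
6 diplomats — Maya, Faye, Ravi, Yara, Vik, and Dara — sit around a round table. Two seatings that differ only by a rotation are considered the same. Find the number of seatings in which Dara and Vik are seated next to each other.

48

Glue Dara and Vik into a block (2 internal orders). Seating 5 units around a circle gives (4)! arrangements.
So 2 × (4)! = 2 × 24 = 48.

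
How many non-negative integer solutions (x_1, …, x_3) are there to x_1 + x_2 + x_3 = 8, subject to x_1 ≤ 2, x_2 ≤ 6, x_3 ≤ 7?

Without the upper bounds there are C(10,2) = 45 ways to split 8 among 3 variables.
Subtract solutions that violate a single cap (substitute x_i' = x_i − (cap_i+1)): x_1 ≥ 3 gives C(7,2) = 21; x_2 ≥ 7 gives C(3,2) = 3; x_3 ≥ 8 gives C(2,2) = 1. Together 25.
No two caps can be exceeded simultaneously, so the pair terms are all 0.
By inclusion–exclusion the count is 45 − 25 + 0 = 20.

20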